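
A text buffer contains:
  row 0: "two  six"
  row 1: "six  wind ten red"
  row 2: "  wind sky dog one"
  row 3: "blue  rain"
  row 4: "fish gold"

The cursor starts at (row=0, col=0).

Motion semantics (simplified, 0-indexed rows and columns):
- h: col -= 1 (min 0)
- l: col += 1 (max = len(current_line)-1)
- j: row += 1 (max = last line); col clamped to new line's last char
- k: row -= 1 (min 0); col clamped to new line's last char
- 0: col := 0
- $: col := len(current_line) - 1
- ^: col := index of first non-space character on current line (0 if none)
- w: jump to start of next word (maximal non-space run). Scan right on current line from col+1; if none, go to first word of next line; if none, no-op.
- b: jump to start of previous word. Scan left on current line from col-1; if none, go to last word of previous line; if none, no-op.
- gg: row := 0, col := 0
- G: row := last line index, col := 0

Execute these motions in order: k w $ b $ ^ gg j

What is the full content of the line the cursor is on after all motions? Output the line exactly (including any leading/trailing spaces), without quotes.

After 1 (k): row=0 col=0 char='t'
After 2 (w): row=0 col=5 char='s'
After 3 ($): row=0 col=7 char='x'
After 4 (b): row=0 col=5 char='s'
After 5 ($): row=0 col=7 char='x'
After 6 (^): row=0 col=0 char='t'
After 7 (gg): row=0 col=0 char='t'
After 8 (j): row=1 col=0 char='s'

Answer: six  wind ten red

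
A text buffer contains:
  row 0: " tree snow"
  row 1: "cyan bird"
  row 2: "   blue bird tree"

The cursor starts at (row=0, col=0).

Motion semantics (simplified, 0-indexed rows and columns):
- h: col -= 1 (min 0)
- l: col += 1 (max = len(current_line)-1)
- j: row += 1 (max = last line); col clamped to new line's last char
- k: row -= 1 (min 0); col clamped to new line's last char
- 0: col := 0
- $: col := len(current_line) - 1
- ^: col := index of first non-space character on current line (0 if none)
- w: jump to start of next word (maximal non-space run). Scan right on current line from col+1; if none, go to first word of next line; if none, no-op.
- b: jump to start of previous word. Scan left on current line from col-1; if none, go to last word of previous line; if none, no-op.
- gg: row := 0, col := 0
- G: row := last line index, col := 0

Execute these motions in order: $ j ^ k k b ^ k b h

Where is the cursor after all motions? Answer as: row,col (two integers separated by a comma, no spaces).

Answer: 0,0

Derivation:
After 1 ($): row=0 col=9 char='w'
After 2 (j): row=1 col=8 char='d'
After 3 (^): row=1 col=0 char='c'
After 4 (k): row=0 col=0 char='_'
After 5 (k): row=0 col=0 char='_'
After 6 (b): row=0 col=0 char='_'
After 7 (^): row=0 col=1 char='t'
After 8 (k): row=0 col=1 char='t'
After 9 (b): row=0 col=1 char='t'
After 10 (h): row=0 col=0 char='_'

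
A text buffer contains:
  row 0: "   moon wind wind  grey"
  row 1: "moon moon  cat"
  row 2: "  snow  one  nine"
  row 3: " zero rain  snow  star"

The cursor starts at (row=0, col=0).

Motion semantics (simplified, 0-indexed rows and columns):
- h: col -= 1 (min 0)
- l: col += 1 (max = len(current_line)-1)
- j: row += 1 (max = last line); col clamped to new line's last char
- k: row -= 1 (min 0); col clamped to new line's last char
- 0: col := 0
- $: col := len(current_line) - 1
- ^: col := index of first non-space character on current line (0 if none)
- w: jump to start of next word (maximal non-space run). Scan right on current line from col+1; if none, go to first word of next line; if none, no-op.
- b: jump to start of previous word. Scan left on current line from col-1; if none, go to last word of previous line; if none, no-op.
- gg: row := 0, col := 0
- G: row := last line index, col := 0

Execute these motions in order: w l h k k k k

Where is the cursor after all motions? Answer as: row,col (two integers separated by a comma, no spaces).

After 1 (w): row=0 col=3 char='m'
After 2 (l): row=0 col=4 char='o'
After 3 (h): row=0 col=3 char='m'
After 4 (k): row=0 col=3 char='m'
After 5 (k): row=0 col=3 char='m'
After 6 (k): row=0 col=3 char='m'
After 7 (k): row=0 col=3 char='m'

Answer: 0,3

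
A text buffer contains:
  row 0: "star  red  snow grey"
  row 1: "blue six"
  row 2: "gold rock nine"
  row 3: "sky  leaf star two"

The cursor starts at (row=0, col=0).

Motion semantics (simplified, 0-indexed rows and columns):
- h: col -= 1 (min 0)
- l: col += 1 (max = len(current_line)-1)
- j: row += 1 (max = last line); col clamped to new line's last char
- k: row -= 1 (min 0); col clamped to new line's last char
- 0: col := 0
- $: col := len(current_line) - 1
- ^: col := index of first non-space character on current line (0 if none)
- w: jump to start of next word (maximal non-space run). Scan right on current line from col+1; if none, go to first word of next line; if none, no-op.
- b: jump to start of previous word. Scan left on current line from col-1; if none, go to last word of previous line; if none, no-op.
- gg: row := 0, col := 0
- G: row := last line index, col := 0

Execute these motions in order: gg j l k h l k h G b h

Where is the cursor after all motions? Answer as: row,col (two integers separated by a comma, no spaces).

After 1 (gg): row=0 col=0 char='s'
After 2 (j): row=1 col=0 char='b'
After 3 (l): row=1 col=1 char='l'
After 4 (k): row=0 col=1 char='t'
After 5 (h): row=0 col=0 char='s'
After 6 (l): row=0 col=1 char='t'
After 7 (k): row=0 col=1 char='t'
After 8 (h): row=0 col=0 char='s'
After 9 (G): row=3 col=0 char='s'
After 10 (b): row=2 col=10 char='n'
After 11 (h): row=2 col=9 char='_'

Answer: 2,9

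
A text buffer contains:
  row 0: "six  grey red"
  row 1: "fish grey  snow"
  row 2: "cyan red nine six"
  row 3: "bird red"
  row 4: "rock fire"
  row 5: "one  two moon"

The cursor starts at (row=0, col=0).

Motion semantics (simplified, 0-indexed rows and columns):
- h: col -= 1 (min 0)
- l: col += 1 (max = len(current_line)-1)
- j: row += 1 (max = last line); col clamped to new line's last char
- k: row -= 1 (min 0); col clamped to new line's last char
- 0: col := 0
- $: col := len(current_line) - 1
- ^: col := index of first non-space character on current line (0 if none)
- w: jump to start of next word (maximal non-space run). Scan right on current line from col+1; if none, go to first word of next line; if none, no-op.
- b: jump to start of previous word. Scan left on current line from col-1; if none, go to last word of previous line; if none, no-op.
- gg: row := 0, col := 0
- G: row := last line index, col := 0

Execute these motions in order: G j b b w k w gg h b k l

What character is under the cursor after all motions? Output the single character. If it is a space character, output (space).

After 1 (G): row=5 col=0 char='o'
After 2 (j): row=5 col=0 char='o'
After 3 (b): row=4 col=5 char='f'
After 4 (b): row=4 col=0 char='r'
After 5 (w): row=4 col=5 char='f'
After 6 (k): row=3 col=5 char='r'
After 7 (w): row=4 col=0 char='r'
After 8 (gg): row=0 col=0 char='s'
After 9 (h): row=0 col=0 char='s'
After 10 (b): row=0 col=0 char='s'
After 11 (k): row=0 col=0 char='s'
After 12 (l): row=0 col=1 char='i'

Answer: i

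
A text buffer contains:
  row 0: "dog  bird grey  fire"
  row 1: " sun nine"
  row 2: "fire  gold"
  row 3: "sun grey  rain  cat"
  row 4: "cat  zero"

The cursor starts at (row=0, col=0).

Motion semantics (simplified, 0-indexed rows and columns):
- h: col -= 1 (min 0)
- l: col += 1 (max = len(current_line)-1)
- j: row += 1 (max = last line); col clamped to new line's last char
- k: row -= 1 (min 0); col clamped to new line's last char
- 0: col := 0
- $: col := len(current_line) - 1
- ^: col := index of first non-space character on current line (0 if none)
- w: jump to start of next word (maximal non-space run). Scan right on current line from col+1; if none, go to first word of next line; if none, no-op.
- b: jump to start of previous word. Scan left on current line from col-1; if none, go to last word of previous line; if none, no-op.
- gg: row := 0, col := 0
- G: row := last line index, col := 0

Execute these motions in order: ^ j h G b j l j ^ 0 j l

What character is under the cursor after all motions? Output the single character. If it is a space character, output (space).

After 1 (^): row=0 col=0 char='d'
After 2 (j): row=1 col=0 char='_'
After 3 (h): row=1 col=0 char='_'
After 4 (G): row=4 col=0 char='c'
After 5 (b): row=3 col=16 char='c'
After 6 (j): row=4 col=8 char='o'
After 7 (l): row=4 col=8 char='o'
After 8 (j): row=4 col=8 char='o'
After 9 (^): row=4 col=0 char='c'
After 10 (0): row=4 col=0 char='c'
After 11 (j): row=4 col=0 char='c'
After 12 (l): row=4 col=1 char='a'

Answer: a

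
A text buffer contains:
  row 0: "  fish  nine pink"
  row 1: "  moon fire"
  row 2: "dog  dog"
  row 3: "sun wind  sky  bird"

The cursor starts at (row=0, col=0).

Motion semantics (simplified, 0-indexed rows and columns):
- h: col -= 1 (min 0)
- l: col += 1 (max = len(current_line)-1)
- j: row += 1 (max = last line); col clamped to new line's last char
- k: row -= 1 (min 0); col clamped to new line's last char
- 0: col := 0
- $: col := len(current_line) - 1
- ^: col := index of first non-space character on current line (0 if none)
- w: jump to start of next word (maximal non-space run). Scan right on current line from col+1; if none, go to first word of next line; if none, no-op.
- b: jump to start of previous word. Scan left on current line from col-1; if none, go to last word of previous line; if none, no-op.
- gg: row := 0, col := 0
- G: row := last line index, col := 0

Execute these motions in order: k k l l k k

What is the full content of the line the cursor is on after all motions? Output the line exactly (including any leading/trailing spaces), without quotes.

After 1 (k): row=0 col=0 char='_'
After 2 (k): row=0 col=0 char='_'
After 3 (l): row=0 col=1 char='_'
After 4 (l): row=0 col=2 char='f'
After 5 (k): row=0 col=2 char='f'
After 6 (k): row=0 col=2 char='f'

Answer:   fish  nine pink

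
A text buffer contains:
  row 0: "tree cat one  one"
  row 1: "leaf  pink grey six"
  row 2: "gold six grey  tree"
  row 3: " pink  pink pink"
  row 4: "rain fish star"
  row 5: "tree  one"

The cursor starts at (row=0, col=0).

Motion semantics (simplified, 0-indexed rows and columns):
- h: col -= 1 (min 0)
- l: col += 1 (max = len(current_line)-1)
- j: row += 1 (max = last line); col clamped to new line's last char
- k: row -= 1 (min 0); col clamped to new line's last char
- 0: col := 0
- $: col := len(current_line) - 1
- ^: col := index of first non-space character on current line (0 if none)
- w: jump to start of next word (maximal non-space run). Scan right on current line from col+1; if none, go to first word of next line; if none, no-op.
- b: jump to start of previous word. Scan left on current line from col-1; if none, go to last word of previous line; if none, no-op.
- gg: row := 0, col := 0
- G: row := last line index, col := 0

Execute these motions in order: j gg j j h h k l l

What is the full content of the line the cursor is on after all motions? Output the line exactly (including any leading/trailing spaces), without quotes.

Answer: leaf  pink grey six

Derivation:
After 1 (j): row=1 col=0 char='l'
After 2 (gg): row=0 col=0 char='t'
After 3 (j): row=1 col=0 char='l'
After 4 (j): row=2 col=0 char='g'
After 5 (h): row=2 col=0 char='g'
After 6 (h): row=2 col=0 char='g'
After 7 (k): row=1 col=0 char='l'
After 8 (l): row=1 col=1 char='e'
After 9 (l): row=1 col=2 char='a'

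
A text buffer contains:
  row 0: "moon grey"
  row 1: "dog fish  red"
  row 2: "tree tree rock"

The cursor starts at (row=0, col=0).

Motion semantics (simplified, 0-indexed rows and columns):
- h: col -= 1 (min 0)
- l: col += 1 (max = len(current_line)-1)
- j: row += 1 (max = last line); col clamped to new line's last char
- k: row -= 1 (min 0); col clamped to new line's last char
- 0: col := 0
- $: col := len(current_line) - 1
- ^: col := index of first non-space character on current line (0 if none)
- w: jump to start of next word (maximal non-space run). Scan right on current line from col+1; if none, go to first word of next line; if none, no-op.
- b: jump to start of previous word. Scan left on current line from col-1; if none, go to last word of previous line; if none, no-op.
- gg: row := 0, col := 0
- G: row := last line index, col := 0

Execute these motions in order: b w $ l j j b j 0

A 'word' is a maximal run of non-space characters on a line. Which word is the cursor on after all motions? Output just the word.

After 1 (b): row=0 col=0 char='m'
After 2 (w): row=0 col=5 char='g'
After 3 ($): row=0 col=8 char='y'
After 4 (l): row=0 col=8 char='y'
After 5 (j): row=1 col=8 char='_'
After 6 (j): row=2 col=8 char='e'
After 7 (b): row=2 col=5 char='t'
After 8 (j): row=2 col=5 char='t'
After 9 (0): row=2 col=0 char='t'

Answer: tree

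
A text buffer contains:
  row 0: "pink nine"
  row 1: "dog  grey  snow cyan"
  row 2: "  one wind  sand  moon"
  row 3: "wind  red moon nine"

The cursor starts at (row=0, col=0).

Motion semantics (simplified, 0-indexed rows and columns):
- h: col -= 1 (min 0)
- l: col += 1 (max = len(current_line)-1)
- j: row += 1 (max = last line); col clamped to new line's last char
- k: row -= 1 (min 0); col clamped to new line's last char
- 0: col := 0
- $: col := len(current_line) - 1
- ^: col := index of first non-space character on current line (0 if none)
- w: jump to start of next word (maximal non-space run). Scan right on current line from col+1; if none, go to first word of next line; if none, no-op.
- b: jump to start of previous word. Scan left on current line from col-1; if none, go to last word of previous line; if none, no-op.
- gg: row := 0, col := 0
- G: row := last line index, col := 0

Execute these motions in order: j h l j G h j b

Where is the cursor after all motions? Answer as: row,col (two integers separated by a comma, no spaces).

After 1 (j): row=1 col=0 char='d'
After 2 (h): row=1 col=0 char='d'
After 3 (l): row=1 col=1 char='o'
After 4 (j): row=2 col=1 char='_'
After 5 (G): row=3 col=0 char='w'
After 6 (h): row=3 col=0 char='w'
After 7 (j): row=3 col=0 char='w'
After 8 (b): row=2 col=18 char='m'

Answer: 2,18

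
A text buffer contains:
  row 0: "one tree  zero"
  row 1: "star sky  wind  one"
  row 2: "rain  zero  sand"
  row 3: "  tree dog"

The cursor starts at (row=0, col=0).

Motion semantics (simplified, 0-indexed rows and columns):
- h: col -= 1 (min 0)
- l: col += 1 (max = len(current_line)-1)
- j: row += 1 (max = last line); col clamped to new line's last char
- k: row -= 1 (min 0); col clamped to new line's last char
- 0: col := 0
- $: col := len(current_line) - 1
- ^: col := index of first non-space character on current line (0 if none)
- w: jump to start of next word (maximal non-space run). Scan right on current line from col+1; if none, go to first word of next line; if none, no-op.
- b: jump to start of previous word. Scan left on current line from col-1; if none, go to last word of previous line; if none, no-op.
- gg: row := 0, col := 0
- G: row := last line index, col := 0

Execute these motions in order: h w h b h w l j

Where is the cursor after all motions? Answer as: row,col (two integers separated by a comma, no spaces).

After 1 (h): row=0 col=0 char='o'
After 2 (w): row=0 col=4 char='t'
After 3 (h): row=0 col=3 char='_'
After 4 (b): row=0 col=0 char='o'
After 5 (h): row=0 col=0 char='o'
After 6 (w): row=0 col=4 char='t'
After 7 (l): row=0 col=5 char='r'
After 8 (j): row=1 col=5 char='s'

Answer: 1,5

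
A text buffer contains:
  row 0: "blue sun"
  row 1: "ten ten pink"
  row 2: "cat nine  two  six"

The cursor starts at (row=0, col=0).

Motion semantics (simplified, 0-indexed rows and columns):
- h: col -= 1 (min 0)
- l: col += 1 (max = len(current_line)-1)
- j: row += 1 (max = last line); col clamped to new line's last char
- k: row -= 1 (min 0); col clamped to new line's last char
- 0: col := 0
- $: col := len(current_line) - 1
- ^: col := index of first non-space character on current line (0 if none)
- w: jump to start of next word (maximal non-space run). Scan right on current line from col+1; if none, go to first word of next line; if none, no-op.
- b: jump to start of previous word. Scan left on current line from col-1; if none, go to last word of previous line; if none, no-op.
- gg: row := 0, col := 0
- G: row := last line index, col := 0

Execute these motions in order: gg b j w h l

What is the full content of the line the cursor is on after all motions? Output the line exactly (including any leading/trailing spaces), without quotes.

After 1 (gg): row=0 col=0 char='b'
After 2 (b): row=0 col=0 char='b'
After 3 (j): row=1 col=0 char='t'
After 4 (w): row=1 col=4 char='t'
After 5 (h): row=1 col=3 char='_'
After 6 (l): row=1 col=4 char='t'

Answer: ten ten pink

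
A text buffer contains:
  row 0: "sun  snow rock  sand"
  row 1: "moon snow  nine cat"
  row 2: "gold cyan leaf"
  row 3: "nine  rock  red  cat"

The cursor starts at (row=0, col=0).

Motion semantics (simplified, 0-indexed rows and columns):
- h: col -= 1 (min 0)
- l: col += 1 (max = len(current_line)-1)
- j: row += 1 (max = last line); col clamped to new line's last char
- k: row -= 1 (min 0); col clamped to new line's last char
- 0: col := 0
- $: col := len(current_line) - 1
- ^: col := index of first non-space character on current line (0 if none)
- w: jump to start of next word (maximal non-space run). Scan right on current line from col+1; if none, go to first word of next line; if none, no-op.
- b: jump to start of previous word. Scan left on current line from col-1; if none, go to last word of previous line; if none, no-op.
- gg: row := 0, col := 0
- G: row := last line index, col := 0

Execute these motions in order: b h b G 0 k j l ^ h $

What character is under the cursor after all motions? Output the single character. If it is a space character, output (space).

Answer: t

Derivation:
After 1 (b): row=0 col=0 char='s'
After 2 (h): row=0 col=0 char='s'
After 3 (b): row=0 col=0 char='s'
After 4 (G): row=3 col=0 char='n'
After 5 (0): row=3 col=0 char='n'
After 6 (k): row=2 col=0 char='g'
After 7 (j): row=3 col=0 char='n'
After 8 (l): row=3 col=1 char='i'
After 9 (^): row=3 col=0 char='n'
After 10 (h): row=3 col=0 char='n'
After 11 ($): row=3 col=19 char='t'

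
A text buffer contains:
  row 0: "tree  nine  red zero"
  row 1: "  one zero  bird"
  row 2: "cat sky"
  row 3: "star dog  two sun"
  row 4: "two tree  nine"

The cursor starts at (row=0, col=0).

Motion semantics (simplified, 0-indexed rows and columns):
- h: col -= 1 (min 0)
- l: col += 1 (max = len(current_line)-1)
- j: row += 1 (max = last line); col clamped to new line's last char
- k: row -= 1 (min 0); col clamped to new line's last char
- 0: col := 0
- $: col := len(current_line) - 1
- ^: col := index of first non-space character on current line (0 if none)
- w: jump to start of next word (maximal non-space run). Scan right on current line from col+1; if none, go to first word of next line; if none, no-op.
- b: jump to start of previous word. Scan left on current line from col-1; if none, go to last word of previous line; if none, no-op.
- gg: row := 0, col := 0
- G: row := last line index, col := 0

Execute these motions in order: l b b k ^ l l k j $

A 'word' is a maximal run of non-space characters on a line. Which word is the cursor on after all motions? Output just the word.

After 1 (l): row=0 col=1 char='r'
After 2 (b): row=0 col=0 char='t'
After 3 (b): row=0 col=0 char='t'
After 4 (k): row=0 col=0 char='t'
After 5 (^): row=0 col=0 char='t'
After 6 (l): row=0 col=1 char='r'
After 7 (l): row=0 col=2 char='e'
After 8 (k): row=0 col=2 char='e'
After 9 (j): row=1 col=2 char='o'
After 10 ($): row=1 col=15 char='d'

Answer: bird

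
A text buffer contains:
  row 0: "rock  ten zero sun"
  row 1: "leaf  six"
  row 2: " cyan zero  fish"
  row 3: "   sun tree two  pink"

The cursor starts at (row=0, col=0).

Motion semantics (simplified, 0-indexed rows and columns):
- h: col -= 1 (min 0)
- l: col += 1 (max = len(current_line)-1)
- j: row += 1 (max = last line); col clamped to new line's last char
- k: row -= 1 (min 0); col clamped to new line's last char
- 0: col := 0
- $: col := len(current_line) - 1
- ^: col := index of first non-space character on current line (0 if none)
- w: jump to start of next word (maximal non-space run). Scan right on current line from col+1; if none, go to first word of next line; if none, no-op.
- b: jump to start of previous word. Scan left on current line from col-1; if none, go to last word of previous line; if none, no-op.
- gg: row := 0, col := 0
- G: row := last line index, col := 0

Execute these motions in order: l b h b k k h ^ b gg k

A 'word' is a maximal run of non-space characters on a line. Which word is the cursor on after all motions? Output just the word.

After 1 (l): row=0 col=1 char='o'
After 2 (b): row=0 col=0 char='r'
After 3 (h): row=0 col=0 char='r'
After 4 (b): row=0 col=0 char='r'
After 5 (k): row=0 col=0 char='r'
After 6 (k): row=0 col=0 char='r'
After 7 (h): row=0 col=0 char='r'
After 8 (^): row=0 col=0 char='r'
After 9 (b): row=0 col=0 char='r'
After 10 (gg): row=0 col=0 char='r'
After 11 (k): row=0 col=0 char='r'

Answer: rock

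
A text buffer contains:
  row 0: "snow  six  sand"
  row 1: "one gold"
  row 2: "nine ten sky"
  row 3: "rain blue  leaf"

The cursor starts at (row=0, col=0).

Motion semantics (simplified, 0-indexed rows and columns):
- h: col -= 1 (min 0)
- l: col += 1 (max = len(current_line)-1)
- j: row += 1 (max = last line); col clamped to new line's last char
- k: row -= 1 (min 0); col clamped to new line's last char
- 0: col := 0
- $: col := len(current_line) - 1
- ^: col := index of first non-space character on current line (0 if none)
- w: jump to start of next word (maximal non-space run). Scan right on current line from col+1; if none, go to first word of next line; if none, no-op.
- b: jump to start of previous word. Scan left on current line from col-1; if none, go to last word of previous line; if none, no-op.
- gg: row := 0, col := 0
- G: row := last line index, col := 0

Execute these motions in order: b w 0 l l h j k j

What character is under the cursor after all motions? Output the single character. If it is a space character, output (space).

Answer: n

Derivation:
After 1 (b): row=0 col=0 char='s'
After 2 (w): row=0 col=6 char='s'
After 3 (0): row=0 col=0 char='s'
After 4 (l): row=0 col=1 char='n'
After 5 (l): row=0 col=2 char='o'
After 6 (h): row=0 col=1 char='n'
After 7 (j): row=1 col=1 char='n'
After 8 (k): row=0 col=1 char='n'
After 9 (j): row=1 col=1 char='n'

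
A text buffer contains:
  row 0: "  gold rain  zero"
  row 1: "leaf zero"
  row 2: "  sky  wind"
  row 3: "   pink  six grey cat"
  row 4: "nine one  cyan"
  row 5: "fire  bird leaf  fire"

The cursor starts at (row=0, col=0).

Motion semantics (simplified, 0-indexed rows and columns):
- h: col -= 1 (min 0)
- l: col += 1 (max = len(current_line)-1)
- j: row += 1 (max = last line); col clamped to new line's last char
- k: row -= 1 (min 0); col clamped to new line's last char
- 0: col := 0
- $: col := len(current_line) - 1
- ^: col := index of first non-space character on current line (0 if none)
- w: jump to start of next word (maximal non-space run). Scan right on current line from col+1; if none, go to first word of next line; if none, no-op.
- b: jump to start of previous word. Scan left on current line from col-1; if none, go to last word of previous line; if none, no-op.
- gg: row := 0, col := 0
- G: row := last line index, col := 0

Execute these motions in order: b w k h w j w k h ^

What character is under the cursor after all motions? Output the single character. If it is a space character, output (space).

After 1 (b): row=0 col=0 char='_'
After 2 (w): row=0 col=2 char='g'
After 3 (k): row=0 col=2 char='g'
After 4 (h): row=0 col=1 char='_'
After 5 (w): row=0 col=2 char='g'
After 6 (j): row=1 col=2 char='a'
After 7 (w): row=1 col=5 char='z'
After 8 (k): row=0 col=5 char='d'
After 9 (h): row=0 col=4 char='l'
After 10 (^): row=0 col=2 char='g'

Answer: g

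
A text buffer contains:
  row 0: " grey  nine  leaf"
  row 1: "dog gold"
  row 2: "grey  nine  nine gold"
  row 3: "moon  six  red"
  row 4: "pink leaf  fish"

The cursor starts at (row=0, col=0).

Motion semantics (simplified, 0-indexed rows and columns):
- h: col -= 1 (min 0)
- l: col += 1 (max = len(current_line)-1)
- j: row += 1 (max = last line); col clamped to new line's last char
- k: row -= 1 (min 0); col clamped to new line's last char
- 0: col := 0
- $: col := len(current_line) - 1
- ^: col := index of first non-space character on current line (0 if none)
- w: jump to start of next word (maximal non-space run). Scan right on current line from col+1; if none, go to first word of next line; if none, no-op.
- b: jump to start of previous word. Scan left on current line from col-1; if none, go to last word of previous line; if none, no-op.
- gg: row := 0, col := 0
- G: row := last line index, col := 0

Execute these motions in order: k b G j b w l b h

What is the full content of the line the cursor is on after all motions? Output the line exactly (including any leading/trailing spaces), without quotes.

After 1 (k): row=0 col=0 char='_'
After 2 (b): row=0 col=0 char='_'
After 3 (G): row=4 col=0 char='p'
After 4 (j): row=4 col=0 char='p'
After 5 (b): row=3 col=11 char='r'
After 6 (w): row=4 col=0 char='p'
After 7 (l): row=4 col=1 char='i'
After 8 (b): row=4 col=0 char='p'
After 9 (h): row=4 col=0 char='p'

Answer: pink leaf  fish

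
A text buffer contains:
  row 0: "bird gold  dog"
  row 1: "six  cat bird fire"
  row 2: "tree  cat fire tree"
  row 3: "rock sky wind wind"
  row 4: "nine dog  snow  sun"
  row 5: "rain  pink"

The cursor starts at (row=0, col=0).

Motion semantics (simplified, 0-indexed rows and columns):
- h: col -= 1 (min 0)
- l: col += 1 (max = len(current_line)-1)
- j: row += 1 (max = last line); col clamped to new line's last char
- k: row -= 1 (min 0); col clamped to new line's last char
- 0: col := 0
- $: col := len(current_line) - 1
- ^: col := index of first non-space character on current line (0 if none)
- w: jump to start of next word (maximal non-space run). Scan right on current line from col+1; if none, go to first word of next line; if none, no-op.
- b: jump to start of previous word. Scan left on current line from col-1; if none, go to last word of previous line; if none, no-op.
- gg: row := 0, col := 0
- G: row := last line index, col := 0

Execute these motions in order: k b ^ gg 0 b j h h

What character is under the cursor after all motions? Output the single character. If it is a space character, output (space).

Answer: s

Derivation:
After 1 (k): row=0 col=0 char='b'
After 2 (b): row=0 col=0 char='b'
After 3 (^): row=0 col=0 char='b'
After 4 (gg): row=0 col=0 char='b'
After 5 (0): row=0 col=0 char='b'
After 6 (b): row=0 col=0 char='b'
After 7 (j): row=1 col=0 char='s'
After 8 (h): row=1 col=0 char='s'
After 9 (h): row=1 col=0 char='s'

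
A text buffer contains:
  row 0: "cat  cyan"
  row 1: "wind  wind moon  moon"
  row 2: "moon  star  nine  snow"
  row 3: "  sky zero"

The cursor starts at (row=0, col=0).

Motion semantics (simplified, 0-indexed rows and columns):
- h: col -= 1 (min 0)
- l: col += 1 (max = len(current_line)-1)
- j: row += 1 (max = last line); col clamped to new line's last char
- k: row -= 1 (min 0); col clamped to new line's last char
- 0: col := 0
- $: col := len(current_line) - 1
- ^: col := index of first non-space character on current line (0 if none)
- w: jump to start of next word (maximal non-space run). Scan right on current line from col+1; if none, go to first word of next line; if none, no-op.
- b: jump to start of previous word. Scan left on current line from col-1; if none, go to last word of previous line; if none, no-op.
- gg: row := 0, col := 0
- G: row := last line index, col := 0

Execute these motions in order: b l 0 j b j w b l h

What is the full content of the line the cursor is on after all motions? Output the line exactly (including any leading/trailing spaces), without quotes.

Answer: wind  wind moon  moon

Derivation:
After 1 (b): row=0 col=0 char='c'
After 2 (l): row=0 col=1 char='a'
After 3 (0): row=0 col=0 char='c'
After 4 (j): row=1 col=0 char='w'
After 5 (b): row=0 col=5 char='c'
After 6 (j): row=1 col=5 char='_'
After 7 (w): row=1 col=6 char='w'
After 8 (b): row=1 col=0 char='w'
After 9 (l): row=1 col=1 char='i'
After 10 (h): row=1 col=0 char='w'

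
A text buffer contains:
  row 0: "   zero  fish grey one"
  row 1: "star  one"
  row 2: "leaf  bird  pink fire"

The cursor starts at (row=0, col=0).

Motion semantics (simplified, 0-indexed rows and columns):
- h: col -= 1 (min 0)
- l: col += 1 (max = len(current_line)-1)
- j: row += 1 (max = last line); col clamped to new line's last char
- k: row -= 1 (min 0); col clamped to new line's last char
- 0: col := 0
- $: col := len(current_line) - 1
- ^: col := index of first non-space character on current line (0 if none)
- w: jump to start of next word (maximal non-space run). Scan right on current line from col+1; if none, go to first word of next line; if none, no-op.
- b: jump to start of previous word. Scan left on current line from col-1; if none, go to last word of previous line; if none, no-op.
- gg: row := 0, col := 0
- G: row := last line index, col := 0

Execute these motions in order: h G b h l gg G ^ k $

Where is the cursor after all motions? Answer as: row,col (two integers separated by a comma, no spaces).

Answer: 1,8

Derivation:
After 1 (h): row=0 col=0 char='_'
After 2 (G): row=2 col=0 char='l'
After 3 (b): row=1 col=6 char='o'
After 4 (h): row=1 col=5 char='_'
After 5 (l): row=1 col=6 char='o'
After 6 (gg): row=0 col=0 char='_'
After 7 (G): row=2 col=0 char='l'
After 8 (^): row=2 col=0 char='l'
After 9 (k): row=1 col=0 char='s'
After 10 ($): row=1 col=8 char='e'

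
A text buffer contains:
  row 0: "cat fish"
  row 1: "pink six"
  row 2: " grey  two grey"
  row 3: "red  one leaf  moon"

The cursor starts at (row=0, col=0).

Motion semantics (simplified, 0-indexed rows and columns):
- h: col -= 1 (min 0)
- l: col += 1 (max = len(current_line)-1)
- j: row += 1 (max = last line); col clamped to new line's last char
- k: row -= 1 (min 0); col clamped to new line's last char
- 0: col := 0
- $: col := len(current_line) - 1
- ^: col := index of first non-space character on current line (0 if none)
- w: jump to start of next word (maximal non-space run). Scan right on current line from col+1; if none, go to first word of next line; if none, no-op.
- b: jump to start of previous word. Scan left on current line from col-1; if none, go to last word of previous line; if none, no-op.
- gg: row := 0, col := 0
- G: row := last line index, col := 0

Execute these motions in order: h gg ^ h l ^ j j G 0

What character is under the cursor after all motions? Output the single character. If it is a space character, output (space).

Answer: r

Derivation:
After 1 (h): row=0 col=0 char='c'
After 2 (gg): row=0 col=0 char='c'
After 3 (^): row=0 col=0 char='c'
After 4 (h): row=0 col=0 char='c'
After 5 (l): row=0 col=1 char='a'
After 6 (^): row=0 col=0 char='c'
After 7 (j): row=1 col=0 char='p'
After 8 (j): row=2 col=0 char='_'
After 9 (G): row=3 col=0 char='r'
After 10 (0): row=3 col=0 char='r'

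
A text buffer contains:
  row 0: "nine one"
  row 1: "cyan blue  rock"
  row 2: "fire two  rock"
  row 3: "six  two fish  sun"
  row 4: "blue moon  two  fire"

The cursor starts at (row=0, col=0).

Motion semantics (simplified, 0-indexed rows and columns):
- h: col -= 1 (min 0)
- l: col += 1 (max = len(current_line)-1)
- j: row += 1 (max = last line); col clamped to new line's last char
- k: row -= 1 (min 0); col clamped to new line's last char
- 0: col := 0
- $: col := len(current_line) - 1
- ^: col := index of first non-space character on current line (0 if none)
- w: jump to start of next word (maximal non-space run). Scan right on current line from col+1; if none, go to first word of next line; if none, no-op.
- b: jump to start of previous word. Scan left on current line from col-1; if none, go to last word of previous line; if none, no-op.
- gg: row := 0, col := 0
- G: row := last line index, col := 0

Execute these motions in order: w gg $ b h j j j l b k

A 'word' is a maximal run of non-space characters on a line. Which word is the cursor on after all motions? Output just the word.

Answer: fire

Derivation:
After 1 (w): row=0 col=5 char='o'
After 2 (gg): row=0 col=0 char='n'
After 3 ($): row=0 col=7 char='e'
After 4 (b): row=0 col=5 char='o'
After 5 (h): row=0 col=4 char='_'
After 6 (j): row=1 col=4 char='_'
After 7 (j): row=2 col=4 char='_'
After 8 (j): row=3 col=4 char='_'
After 9 (l): row=3 col=5 char='t'
After 10 (b): row=3 col=0 char='s'
After 11 (k): row=2 col=0 char='f'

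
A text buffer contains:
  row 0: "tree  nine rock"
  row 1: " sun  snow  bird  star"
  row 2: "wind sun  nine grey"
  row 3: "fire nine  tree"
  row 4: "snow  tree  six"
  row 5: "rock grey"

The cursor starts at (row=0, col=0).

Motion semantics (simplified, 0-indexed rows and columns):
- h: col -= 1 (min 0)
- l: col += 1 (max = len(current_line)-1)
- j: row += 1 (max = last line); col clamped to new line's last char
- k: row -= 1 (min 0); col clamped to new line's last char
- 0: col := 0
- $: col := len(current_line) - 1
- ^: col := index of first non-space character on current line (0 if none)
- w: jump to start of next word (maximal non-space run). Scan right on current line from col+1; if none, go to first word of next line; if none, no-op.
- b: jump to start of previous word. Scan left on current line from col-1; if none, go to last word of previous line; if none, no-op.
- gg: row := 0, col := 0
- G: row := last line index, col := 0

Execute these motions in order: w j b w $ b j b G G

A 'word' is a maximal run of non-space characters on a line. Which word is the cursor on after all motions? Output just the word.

Answer: rock

Derivation:
After 1 (w): row=0 col=6 char='n'
After 2 (j): row=1 col=6 char='s'
After 3 (b): row=1 col=1 char='s'
After 4 (w): row=1 col=6 char='s'
After 5 ($): row=1 col=21 char='r'
After 6 (b): row=1 col=18 char='s'
After 7 (j): row=2 col=18 char='y'
After 8 (b): row=2 col=15 char='g'
After 9 (G): row=5 col=0 char='r'
After 10 (G): row=5 col=0 char='r'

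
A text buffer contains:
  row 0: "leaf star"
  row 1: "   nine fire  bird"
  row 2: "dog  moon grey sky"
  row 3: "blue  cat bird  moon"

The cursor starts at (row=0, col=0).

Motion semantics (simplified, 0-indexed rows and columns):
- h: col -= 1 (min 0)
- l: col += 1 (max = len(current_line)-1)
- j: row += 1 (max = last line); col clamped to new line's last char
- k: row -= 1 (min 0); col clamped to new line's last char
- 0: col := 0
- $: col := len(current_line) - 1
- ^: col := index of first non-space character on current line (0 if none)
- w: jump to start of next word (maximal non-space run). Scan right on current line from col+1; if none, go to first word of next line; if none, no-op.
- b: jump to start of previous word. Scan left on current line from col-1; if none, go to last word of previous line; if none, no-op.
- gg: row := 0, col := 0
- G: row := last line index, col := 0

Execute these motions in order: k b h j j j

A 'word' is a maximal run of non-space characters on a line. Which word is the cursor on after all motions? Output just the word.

After 1 (k): row=0 col=0 char='l'
After 2 (b): row=0 col=0 char='l'
After 3 (h): row=0 col=0 char='l'
After 4 (j): row=1 col=0 char='_'
After 5 (j): row=2 col=0 char='d'
After 6 (j): row=3 col=0 char='b'

Answer: blue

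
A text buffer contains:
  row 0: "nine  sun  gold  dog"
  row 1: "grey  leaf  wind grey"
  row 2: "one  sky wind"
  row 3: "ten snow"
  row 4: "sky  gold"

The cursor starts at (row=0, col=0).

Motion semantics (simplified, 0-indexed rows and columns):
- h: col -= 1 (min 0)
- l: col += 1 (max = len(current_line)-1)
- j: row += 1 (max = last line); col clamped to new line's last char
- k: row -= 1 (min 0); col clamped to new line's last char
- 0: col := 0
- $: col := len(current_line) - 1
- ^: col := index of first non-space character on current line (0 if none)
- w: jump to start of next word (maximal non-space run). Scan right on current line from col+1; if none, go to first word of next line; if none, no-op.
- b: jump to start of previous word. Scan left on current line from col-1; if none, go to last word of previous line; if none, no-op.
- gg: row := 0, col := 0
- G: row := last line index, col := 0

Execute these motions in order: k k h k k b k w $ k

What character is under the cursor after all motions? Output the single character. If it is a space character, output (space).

Answer: g

Derivation:
After 1 (k): row=0 col=0 char='n'
After 2 (k): row=0 col=0 char='n'
After 3 (h): row=0 col=0 char='n'
After 4 (k): row=0 col=0 char='n'
After 5 (k): row=0 col=0 char='n'
After 6 (b): row=0 col=0 char='n'
After 7 (k): row=0 col=0 char='n'
After 8 (w): row=0 col=6 char='s'
After 9 ($): row=0 col=19 char='g'
After 10 (k): row=0 col=19 char='g'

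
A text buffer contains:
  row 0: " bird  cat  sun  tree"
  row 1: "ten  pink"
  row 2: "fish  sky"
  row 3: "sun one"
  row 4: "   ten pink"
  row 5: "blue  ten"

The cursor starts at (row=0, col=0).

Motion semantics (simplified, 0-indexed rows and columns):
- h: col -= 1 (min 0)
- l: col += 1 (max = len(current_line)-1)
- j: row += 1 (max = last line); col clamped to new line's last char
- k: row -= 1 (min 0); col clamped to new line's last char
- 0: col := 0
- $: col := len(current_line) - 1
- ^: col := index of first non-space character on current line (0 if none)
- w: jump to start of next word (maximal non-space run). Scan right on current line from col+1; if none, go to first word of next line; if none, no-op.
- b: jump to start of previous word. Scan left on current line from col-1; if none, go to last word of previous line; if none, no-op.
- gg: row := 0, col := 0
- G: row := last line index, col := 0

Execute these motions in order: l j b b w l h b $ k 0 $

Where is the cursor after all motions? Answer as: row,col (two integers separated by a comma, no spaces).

Answer: 0,20

Derivation:
After 1 (l): row=0 col=1 char='b'
After 2 (j): row=1 col=1 char='e'
After 3 (b): row=1 col=0 char='t'
After 4 (b): row=0 col=17 char='t'
After 5 (w): row=1 col=0 char='t'
After 6 (l): row=1 col=1 char='e'
After 7 (h): row=1 col=0 char='t'
After 8 (b): row=0 col=17 char='t'
After 9 ($): row=0 col=20 char='e'
After 10 (k): row=0 col=20 char='e'
After 11 (0): row=0 col=0 char='_'
After 12 ($): row=0 col=20 char='e'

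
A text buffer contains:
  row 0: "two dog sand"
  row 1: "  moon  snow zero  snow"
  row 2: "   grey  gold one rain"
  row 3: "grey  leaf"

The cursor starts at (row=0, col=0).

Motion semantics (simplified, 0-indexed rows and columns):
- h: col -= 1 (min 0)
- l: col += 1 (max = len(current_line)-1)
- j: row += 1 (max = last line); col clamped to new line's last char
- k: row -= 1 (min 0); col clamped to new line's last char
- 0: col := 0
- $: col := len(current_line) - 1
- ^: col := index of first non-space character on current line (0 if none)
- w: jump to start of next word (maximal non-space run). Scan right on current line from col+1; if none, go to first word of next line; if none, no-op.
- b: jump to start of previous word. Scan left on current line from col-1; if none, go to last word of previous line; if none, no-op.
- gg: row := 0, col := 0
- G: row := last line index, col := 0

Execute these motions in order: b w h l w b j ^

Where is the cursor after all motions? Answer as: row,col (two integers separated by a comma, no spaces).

Answer: 1,2

Derivation:
After 1 (b): row=0 col=0 char='t'
After 2 (w): row=0 col=4 char='d'
After 3 (h): row=0 col=3 char='_'
After 4 (l): row=0 col=4 char='d'
After 5 (w): row=0 col=8 char='s'
After 6 (b): row=0 col=4 char='d'
After 7 (j): row=1 col=4 char='o'
After 8 (^): row=1 col=2 char='m'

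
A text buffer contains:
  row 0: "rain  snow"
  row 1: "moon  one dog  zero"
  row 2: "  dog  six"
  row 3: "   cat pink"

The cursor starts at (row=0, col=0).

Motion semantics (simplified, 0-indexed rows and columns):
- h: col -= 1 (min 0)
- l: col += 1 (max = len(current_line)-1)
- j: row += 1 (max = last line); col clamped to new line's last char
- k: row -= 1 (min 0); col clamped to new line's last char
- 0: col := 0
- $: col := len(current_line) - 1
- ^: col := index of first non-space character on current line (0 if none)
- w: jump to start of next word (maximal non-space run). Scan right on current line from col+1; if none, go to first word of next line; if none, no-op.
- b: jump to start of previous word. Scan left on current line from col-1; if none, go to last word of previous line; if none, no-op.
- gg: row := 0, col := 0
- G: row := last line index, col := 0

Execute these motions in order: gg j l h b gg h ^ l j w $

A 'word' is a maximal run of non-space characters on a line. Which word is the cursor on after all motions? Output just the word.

After 1 (gg): row=0 col=0 char='r'
After 2 (j): row=1 col=0 char='m'
After 3 (l): row=1 col=1 char='o'
After 4 (h): row=1 col=0 char='m'
After 5 (b): row=0 col=6 char='s'
After 6 (gg): row=0 col=0 char='r'
After 7 (h): row=0 col=0 char='r'
After 8 (^): row=0 col=0 char='r'
After 9 (l): row=0 col=1 char='a'
After 10 (j): row=1 col=1 char='o'
After 11 (w): row=1 col=6 char='o'
After 12 ($): row=1 col=18 char='o'

Answer: zero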